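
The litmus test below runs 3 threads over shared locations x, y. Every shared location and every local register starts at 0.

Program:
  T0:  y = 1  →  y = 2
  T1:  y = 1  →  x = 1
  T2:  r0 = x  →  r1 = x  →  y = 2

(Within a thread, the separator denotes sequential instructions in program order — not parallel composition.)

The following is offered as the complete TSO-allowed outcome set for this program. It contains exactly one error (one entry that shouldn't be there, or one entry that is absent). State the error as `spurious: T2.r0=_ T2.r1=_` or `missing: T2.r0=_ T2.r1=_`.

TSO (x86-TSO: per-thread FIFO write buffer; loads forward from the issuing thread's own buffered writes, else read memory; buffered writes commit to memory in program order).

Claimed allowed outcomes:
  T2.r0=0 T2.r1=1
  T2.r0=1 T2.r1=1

outcome vector order: (T2.r0,T2.r1)
under TSO → <0 0>; <0 1>; <1 1>
TSO∖claimed = {<0 0>}

missing: T2.r0=0 T2.r1=0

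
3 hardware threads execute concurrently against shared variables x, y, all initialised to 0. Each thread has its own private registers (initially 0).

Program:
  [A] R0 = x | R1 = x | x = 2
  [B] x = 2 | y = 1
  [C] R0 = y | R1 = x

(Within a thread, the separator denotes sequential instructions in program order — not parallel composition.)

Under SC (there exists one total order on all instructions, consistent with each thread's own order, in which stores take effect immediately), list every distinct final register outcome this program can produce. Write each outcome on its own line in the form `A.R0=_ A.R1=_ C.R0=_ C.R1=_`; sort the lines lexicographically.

outcome vector order: (A.R0,A.R1,C.R0,C.R1)
|SC outcomes| = 9

A.R0=0 A.R1=0 C.R0=0 C.R1=0
A.R0=0 A.R1=0 C.R0=0 C.R1=2
A.R0=0 A.R1=0 C.R0=1 C.R1=2
A.R0=0 A.R1=2 C.R0=0 C.R1=0
A.R0=0 A.R1=2 C.R0=0 C.R1=2
A.R0=0 A.R1=2 C.R0=1 C.R1=2
A.R0=2 A.R1=2 C.R0=0 C.R1=0
A.R0=2 A.R1=2 C.R0=0 C.R1=2
A.R0=2 A.R1=2 C.R0=1 C.R1=2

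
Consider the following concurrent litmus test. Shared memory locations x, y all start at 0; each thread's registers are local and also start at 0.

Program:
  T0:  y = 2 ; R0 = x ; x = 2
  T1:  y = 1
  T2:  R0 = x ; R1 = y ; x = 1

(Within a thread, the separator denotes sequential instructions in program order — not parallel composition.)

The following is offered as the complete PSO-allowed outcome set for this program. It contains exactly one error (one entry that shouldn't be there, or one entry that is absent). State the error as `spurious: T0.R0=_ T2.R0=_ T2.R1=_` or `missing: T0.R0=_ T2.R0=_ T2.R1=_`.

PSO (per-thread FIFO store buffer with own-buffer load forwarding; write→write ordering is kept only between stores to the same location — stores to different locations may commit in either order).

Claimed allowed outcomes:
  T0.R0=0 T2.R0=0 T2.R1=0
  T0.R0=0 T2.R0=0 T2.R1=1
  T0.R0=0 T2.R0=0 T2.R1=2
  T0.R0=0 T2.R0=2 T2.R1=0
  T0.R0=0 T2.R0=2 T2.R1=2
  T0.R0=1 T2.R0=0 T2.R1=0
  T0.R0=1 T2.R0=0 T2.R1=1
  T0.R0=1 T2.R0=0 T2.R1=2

outcome vector order: (T0.R0,T2.R0,T2.R1)
[PSO] allowed = {000, 001, 002, 020, 021, 022, 100, 101, 102}
PSO∖claimed = {021}

missing: T0.R0=0 T2.R0=2 T2.R1=1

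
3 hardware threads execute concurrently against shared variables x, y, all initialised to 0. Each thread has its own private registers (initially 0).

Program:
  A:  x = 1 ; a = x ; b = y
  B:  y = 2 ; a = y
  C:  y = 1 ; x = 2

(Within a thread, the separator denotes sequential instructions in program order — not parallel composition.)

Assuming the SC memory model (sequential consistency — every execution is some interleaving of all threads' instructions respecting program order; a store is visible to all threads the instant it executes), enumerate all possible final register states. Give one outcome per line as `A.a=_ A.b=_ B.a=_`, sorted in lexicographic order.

outcome vector order: (A.a,A.b,B.a)
|SC outcomes| = 9

A.a=1 A.b=0 B.a=1
A.a=1 A.b=0 B.a=2
A.a=1 A.b=1 B.a=1
A.a=1 A.b=1 B.a=2
A.a=1 A.b=2 B.a=1
A.a=1 A.b=2 B.a=2
A.a=2 A.b=1 B.a=1
A.a=2 A.b=1 B.a=2
A.a=2 A.b=2 B.a=2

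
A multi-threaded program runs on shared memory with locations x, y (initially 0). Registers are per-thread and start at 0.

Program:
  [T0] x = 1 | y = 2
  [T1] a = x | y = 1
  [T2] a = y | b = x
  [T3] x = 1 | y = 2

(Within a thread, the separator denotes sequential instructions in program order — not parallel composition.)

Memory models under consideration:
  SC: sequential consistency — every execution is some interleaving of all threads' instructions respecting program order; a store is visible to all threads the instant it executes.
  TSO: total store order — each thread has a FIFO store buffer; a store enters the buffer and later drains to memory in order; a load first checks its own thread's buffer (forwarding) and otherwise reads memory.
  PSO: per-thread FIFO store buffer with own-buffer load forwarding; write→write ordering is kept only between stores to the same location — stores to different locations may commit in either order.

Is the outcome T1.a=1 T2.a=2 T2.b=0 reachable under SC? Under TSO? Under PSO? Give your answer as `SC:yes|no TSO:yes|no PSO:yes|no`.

outcome vector order: (T1.a,T2.a,T2.b)
SC (9): <0 0 0>, <0 0 1>, <0 1 0>, <0 1 1>, <0 2 1>, <1 0 0>, <1 0 1>, <1 1 1>, <1 2 1>
TSO (9): <0 0 0>, <0 0 1>, <0 1 0>, <0 1 1>, <0 2 1>, <1 0 0>, <1 0 1>, <1 1 1>, <1 2 1>
PSO (11): <0 0 0>, <0 0 1>, <0 1 0>, <0 1 1>, <0 2 0>, <0 2 1>, <1 0 0>, <1 0 1>, <1 1 1>, <1 2 0>, <1 2 1>
target <1 2 0> ∈ {PSO}

SC:no TSO:no PSO:yes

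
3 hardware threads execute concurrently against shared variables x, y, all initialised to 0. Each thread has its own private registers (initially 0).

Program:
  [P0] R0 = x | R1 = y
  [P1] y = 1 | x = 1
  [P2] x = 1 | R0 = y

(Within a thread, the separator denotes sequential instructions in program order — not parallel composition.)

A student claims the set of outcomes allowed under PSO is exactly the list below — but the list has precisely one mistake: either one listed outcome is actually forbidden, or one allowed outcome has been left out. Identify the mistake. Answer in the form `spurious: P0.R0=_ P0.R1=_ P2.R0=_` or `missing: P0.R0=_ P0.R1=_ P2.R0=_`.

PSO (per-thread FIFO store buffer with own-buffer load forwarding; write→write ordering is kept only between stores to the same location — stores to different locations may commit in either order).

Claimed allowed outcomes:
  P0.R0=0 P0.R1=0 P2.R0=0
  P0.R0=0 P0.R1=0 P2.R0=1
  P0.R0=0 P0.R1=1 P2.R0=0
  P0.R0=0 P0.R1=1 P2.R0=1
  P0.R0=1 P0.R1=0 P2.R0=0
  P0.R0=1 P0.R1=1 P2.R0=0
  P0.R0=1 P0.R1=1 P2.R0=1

outcome vector order: (P0.R0,P0.R1,P2.R0)
PSO: 8 outcomes — {(0,0,0); (0,0,1); (0,1,0); (0,1,1); (1,0,0); (1,0,1); (1,1,0); (1,1,1)}
PSO∖claimed = {(1,0,1)}

missing: P0.R0=1 P0.R1=0 P2.R0=1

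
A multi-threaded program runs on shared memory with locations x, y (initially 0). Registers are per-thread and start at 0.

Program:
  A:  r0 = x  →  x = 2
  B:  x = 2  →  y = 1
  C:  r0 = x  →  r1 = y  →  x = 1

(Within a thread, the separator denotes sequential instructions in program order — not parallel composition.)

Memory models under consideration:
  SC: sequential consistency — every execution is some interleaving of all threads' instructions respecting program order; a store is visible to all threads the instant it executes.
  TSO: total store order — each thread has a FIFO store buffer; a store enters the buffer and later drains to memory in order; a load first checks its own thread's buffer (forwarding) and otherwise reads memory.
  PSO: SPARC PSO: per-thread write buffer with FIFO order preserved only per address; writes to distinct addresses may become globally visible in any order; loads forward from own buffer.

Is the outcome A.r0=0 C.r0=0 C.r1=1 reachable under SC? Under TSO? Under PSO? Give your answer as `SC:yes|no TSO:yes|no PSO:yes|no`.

SC:yes TSO:yes PSO:yes

outcome vector order: (A.r0,C.r0,C.r1)
SC (12): 000; 001; 020; 021; 100; 101; 120; 121; 200; 201; 220; 221
TSO (12): 000; 001; 020; 021; 100; 101; 120; 121; 200; 201; 220; 221
PSO (12): 000; 001; 020; 021; 100; 101; 120; 121; 200; 201; 220; 221
target 001 ∈ {SC,TSO,PSO}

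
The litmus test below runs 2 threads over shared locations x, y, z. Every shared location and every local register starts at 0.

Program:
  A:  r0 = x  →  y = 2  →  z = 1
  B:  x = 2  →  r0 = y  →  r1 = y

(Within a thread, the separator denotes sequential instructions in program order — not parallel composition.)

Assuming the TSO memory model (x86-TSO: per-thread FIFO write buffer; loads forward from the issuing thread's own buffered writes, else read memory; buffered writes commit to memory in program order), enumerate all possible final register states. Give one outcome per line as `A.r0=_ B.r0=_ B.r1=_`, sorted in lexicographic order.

A.r0=0 B.r0=0 B.r1=0
A.r0=0 B.r0=0 B.r1=2
A.r0=0 B.r0=2 B.r1=2
A.r0=2 B.r0=0 B.r1=0
A.r0=2 B.r0=0 B.r1=2
A.r0=2 B.r0=2 B.r1=2

outcome vector order: (A.r0,B.r0,B.r1)
|TSO outcomes| = 6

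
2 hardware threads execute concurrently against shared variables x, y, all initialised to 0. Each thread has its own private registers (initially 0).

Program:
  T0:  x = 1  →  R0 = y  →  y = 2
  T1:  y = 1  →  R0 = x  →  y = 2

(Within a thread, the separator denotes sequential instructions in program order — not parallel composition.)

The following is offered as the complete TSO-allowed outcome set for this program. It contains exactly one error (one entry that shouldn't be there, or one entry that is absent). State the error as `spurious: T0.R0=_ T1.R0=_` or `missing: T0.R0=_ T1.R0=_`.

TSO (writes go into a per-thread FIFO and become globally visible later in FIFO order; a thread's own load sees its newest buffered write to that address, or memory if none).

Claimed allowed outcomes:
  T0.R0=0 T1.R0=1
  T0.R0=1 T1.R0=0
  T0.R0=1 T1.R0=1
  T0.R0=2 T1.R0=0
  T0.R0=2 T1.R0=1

outcome vector order: (T0.R0,T1.R0)
under TSO → (0,0) (0,1) (1,0) (1,1) (2,0) (2,1)
TSO∖claimed = {(0,0)}

missing: T0.R0=0 T1.R0=0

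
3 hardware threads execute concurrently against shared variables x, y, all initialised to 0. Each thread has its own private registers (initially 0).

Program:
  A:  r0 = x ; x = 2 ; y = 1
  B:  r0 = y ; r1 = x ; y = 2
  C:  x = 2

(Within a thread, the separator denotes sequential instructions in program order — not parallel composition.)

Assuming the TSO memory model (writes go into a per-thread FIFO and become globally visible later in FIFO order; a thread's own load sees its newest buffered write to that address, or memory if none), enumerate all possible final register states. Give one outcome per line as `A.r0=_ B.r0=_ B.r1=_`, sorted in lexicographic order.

A.r0=0 B.r0=0 B.r1=0
A.r0=0 B.r0=0 B.r1=2
A.r0=0 B.r0=1 B.r1=2
A.r0=2 B.r0=0 B.r1=0
A.r0=2 B.r0=0 B.r1=2
A.r0=2 B.r0=1 B.r1=2

outcome vector order: (A.r0,B.r0,B.r1)
|TSO outcomes| = 6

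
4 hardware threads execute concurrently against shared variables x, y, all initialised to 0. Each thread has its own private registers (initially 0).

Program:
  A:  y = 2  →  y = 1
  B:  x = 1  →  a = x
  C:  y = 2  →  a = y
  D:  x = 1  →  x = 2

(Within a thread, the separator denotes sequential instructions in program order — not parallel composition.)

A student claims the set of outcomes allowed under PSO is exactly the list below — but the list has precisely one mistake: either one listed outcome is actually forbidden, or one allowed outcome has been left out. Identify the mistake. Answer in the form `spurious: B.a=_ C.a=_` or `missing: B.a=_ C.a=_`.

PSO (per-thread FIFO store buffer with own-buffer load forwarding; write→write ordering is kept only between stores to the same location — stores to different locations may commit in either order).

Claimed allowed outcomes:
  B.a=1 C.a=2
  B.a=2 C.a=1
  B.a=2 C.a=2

outcome vector order: (B.a,C.a)
PSO: 4 outcomes — {1/1; 1/2; 2/1; 2/2}
PSO∖claimed = {1/1}

missing: B.a=1 C.a=1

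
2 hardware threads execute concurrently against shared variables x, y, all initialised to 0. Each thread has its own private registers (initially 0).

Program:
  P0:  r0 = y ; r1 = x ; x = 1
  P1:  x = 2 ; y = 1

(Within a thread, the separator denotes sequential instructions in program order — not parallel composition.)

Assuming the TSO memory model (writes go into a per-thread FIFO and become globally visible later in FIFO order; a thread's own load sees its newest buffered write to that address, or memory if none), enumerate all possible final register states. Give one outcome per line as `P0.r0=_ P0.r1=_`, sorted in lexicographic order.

outcome vector order: (P0.r0,P0.r1)
|TSO outcomes| = 3

P0.r0=0 P0.r1=0
P0.r0=0 P0.r1=2
P0.r0=1 P0.r1=2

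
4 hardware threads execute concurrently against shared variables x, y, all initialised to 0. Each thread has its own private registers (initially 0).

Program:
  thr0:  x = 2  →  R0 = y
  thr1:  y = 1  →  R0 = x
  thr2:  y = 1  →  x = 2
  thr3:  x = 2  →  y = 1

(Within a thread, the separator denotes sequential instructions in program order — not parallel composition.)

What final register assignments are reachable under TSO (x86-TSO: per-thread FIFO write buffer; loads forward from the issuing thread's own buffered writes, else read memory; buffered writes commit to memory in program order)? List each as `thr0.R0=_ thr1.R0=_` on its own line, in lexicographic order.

outcome vector order: (thr0.R0,thr1.R0)
|TSO outcomes| = 4

thr0.R0=0 thr1.R0=0
thr0.R0=0 thr1.R0=2
thr0.R0=1 thr1.R0=0
thr0.R0=1 thr1.R0=2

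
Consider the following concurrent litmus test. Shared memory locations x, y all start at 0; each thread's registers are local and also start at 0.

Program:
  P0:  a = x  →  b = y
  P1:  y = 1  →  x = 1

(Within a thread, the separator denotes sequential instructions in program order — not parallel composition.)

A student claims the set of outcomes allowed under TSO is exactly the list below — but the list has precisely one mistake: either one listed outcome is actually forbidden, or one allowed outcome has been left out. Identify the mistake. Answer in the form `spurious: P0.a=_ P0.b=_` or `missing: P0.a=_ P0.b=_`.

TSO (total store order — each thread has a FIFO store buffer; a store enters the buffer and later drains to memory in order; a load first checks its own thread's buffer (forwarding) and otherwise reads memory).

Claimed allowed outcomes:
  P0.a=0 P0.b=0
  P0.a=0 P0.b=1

missing: P0.a=1 P0.b=1

outcome vector order: (P0.a,P0.b)
TSO: 3 outcomes — {<0 0>, <0 1>, <1 1>}
TSO∖claimed = {<1 1>}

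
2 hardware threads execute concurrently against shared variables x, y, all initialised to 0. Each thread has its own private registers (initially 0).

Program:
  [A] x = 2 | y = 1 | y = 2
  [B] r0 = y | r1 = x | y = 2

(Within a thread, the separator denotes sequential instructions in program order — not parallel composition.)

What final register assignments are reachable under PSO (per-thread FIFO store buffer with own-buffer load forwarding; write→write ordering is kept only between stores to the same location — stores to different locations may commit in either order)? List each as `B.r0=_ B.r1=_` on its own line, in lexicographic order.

outcome vector order: (B.r0,B.r1)
|PSO outcomes| = 6

B.r0=0 B.r1=0
B.r0=0 B.r1=2
B.r0=1 B.r1=0
B.r0=1 B.r1=2
B.r0=2 B.r1=0
B.r0=2 B.r1=2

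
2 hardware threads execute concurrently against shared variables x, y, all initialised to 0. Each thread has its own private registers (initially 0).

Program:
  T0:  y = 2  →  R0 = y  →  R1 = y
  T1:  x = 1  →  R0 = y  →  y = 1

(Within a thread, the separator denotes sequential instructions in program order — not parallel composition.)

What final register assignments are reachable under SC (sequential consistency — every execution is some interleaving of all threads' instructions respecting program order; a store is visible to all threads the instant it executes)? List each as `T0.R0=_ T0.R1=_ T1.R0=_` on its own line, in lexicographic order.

outcome vector order: (T0.R0,T0.R1,T1.R0)
|SC outcomes| = 6

T0.R0=1 T0.R1=1 T1.R0=0
T0.R0=1 T0.R1=1 T1.R0=2
T0.R0=2 T0.R1=1 T1.R0=0
T0.R0=2 T0.R1=1 T1.R0=2
T0.R0=2 T0.R1=2 T1.R0=0
T0.R0=2 T0.R1=2 T1.R0=2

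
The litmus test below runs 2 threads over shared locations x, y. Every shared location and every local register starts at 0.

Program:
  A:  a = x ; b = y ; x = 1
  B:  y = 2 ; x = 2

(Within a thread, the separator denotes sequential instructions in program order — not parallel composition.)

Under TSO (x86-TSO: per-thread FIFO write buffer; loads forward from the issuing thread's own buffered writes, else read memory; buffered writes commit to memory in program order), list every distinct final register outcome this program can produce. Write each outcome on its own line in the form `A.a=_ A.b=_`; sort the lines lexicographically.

A.a=0 A.b=0
A.a=0 A.b=2
A.a=2 A.b=2

outcome vector order: (A.a,A.b)
|TSO outcomes| = 3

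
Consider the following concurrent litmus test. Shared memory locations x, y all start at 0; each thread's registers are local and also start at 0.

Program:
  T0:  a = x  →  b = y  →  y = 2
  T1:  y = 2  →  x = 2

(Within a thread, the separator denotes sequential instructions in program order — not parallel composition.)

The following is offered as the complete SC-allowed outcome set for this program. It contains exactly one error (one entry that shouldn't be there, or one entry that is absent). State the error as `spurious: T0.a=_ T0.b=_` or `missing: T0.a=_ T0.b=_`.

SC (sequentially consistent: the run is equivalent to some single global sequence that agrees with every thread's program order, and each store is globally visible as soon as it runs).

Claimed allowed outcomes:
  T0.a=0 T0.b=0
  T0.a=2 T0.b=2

outcome vector order: (T0.a,T0.b)
SC: 3 outcomes — {(0,0); (0,2); (2,2)}
SC∖claimed = {(0,2)}

missing: T0.a=0 T0.b=2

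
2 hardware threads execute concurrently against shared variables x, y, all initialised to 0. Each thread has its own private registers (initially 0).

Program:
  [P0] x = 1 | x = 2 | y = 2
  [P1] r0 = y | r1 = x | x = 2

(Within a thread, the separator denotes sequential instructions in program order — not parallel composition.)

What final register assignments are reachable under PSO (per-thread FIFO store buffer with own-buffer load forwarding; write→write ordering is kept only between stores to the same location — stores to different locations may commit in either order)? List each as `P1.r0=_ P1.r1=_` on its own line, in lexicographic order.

outcome vector order: (P1.r0,P1.r1)
|PSO outcomes| = 6

P1.r0=0 P1.r1=0
P1.r0=0 P1.r1=1
P1.r0=0 P1.r1=2
P1.r0=2 P1.r1=0
P1.r0=2 P1.r1=1
P1.r0=2 P1.r1=2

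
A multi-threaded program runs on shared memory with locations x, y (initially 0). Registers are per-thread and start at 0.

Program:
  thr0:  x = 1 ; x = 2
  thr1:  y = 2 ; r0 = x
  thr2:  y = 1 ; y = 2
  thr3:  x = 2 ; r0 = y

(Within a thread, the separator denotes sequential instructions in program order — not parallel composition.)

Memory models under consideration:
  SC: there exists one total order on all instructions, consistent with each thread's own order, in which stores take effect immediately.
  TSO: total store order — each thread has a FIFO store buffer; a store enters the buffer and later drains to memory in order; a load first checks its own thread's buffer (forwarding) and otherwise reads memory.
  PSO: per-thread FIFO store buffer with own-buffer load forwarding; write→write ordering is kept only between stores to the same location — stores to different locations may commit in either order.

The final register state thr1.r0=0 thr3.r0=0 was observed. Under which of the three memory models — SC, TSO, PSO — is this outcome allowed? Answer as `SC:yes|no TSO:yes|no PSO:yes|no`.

SC:no TSO:yes PSO:yes

outcome vector order: (thr1.r0,thr3.r0)
SC: 8 outcomes — {(0,1); (0,2); (1,0); (1,1); (1,2); (2,0); (2,1); (2,2)}
TSO: 9 outcomes — {(0,0); (0,1); (0,2); (1,0); (1,1); (1,2); (2,0); (2,1); (2,2)}
PSO: 9 outcomes — {(0,0); (0,1); (0,2); (1,0); (1,1); (1,2); (2,0); (2,1); (2,2)}
target (0,0) ∈ {TSO,PSO}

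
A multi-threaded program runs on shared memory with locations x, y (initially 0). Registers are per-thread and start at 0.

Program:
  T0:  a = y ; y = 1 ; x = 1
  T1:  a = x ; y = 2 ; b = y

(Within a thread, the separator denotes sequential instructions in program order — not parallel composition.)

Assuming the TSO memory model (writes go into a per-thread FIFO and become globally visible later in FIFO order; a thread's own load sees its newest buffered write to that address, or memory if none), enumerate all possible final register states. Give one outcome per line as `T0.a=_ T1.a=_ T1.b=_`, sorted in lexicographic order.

outcome vector order: (T0.a,T1.a,T1.b)
|TSO outcomes| = 5

T0.a=0 T1.a=0 T1.b=1
T0.a=0 T1.a=0 T1.b=2
T0.a=0 T1.a=1 T1.b=2
T0.a=2 T1.a=0 T1.b=1
T0.a=2 T1.a=0 T1.b=2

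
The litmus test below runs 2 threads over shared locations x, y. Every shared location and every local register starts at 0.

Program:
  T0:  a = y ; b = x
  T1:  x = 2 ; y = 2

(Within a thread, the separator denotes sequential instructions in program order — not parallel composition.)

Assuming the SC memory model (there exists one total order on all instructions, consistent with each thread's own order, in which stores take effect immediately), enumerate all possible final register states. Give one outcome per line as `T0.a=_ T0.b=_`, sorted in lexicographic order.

outcome vector order: (T0.a,T0.b)
|SC outcomes| = 3

T0.a=0 T0.b=0
T0.a=0 T0.b=2
T0.a=2 T0.b=2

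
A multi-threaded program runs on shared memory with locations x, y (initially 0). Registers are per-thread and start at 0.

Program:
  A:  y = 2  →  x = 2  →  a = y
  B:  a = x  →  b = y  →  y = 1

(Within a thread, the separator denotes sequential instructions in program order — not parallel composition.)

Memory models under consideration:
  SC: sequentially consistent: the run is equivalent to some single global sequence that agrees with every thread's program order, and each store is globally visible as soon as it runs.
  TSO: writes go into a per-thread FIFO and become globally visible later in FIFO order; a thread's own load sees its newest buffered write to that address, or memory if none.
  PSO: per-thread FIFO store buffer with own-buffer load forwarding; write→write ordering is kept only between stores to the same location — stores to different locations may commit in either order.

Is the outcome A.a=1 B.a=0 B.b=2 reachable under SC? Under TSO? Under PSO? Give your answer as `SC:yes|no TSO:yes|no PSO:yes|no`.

SC:yes TSO:yes PSO:yes

outcome vector order: (A.a,B.a,B.b)
SC: 6 outcomes — {100; 102; 122; 200; 202; 222}
TSO: 6 outcomes — {100; 102; 122; 200; 202; 222}
PSO: 8 outcomes — {100; 102; 120; 122; 200; 202; 220; 222}
target 102 ∈ {SC,TSO,PSO}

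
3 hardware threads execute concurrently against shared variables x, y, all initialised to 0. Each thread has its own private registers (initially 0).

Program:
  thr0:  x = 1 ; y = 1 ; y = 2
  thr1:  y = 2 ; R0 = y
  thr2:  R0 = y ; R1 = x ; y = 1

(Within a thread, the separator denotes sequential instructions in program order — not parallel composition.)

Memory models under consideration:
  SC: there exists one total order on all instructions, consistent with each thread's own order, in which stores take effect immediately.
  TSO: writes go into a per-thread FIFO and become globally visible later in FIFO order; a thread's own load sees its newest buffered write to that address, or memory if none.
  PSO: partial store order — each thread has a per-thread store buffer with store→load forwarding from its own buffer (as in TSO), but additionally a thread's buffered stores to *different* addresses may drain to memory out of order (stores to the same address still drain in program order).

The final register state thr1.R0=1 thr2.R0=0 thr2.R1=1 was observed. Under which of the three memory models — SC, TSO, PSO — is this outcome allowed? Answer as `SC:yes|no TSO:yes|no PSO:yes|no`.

outcome vector order: (thr1.R0,thr2.R0,thr2.R1)
under SC → (1,0,0) (1,0,1) (1,1,1) (1,2,0) (1,2,1) (2,0,0) (2,0,1) (2,1,1) (2,2,0) (2,2,1)
under TSO → (1,0,0) (1,0,1) (1,1,1) (1,2,0) (1,2,1) (2,0,0) (2,0,1) (2,1,1) (2,2,0) (2,2,1)
under PSO → (1,0,0) (1,0,1) (1,1,0) (1,1,1) (1,2,0) (1,2,1) (2,0,0) (2,0,1) (2,1,0) (2,1,1) (2,2,0) (2,2,1)
target (1,0,1) ∈ {SC,TSO,PSO}

SC:yes TSO:yes PSO:yes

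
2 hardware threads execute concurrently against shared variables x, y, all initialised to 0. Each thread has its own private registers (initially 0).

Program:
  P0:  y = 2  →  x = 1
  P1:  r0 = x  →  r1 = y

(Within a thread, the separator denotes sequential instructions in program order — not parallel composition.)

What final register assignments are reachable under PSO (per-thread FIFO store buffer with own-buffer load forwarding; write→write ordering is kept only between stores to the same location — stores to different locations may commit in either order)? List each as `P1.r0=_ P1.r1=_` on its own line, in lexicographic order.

P1.r0=0 P1.r1=0
P1.r0=0 P1.r1=2
P1.r0=1 P1.r1=0
P1.r0=1 P1.r1=2

outcome vector order: (P1.r0,P1.r1)
|PSO outcomes| = 4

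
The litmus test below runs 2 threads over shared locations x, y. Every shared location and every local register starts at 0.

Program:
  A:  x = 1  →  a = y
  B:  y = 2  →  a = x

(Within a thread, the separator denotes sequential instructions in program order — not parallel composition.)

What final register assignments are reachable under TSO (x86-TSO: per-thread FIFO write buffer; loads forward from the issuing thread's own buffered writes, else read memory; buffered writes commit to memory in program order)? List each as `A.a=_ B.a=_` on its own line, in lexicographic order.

outcome vector order: (A.a,B.a)
|TSO outcomes| = 4

A.a=0 B.a=0
A.a=0 B.a=1
A.a=2 B.a=0
A.a=2 B.a=1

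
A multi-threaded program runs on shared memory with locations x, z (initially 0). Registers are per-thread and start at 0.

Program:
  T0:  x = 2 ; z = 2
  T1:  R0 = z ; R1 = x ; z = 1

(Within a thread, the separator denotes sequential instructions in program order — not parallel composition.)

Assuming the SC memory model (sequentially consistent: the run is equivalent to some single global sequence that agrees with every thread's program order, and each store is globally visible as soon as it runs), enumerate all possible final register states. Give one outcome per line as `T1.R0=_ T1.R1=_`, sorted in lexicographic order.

outcome vector order: (T1.R0,T1.R1)
|SC outcomes| = 3

T1.R0=0 T1.R1=0
T1.R0=0 T1.R1=2
T1.R0=2 T1.R1=2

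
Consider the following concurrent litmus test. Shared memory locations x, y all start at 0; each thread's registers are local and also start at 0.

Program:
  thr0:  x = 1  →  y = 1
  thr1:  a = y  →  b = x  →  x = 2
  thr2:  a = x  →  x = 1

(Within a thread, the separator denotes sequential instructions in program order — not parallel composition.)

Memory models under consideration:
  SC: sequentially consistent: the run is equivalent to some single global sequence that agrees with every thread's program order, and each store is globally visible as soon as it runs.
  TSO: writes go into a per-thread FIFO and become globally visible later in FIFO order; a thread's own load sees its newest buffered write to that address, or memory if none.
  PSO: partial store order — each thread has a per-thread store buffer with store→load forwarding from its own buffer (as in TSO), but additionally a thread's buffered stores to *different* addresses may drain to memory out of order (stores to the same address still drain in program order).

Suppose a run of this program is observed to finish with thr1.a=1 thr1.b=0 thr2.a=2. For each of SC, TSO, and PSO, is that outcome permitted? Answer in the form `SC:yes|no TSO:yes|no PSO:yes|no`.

outcome vector order: (thr1.a,thr1.b,thr2.a)
[SC] allowed = {<0 0 0> <0 0 1> <0 0 2> <0 1 0> <0 1 1> <0 1 2> <1 1 0> <1 1 1> <1 1 2>}
[TSO] allowed = {<0 0 0> <0 0 1> <0 0 2> <0 1 0> <0 1 1> <0 1 2> <1 1 0> <1 1 1> <1 1 2>}
[PSO] allowed = {<0 0 0> <0 0 1> <0 0 2> <0 1 0> <0 1 1> <0 1 2> <1 0 0> <1 0 1> <1 0 2> <1 1 0> <1 1 1> <1 1 2>}
target <1 0 2> ∈ {PSO}

SC:no TSO:no PSO:yes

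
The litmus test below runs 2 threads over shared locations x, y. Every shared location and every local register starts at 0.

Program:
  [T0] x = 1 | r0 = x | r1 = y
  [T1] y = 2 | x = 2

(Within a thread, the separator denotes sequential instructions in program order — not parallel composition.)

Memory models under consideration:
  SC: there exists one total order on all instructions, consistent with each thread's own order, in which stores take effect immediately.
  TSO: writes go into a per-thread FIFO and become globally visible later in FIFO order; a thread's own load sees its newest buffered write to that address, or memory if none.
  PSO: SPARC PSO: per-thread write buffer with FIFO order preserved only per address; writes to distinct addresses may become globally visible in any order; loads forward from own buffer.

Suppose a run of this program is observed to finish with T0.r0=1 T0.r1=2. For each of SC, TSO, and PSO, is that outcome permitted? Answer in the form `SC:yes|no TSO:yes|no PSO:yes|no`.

SC:yes TSO:yes PSO:yes

outcome vector order: (T0.r0,T0.r1)
[SC] allowed = {(1,0), (1,2), (2,2)}
[TSO] allowed = {(1,0), (1,2), (2,2)}
[PSO] allowed = {(1,0), (1,2), (2,0), (2,2)}
target (1,2) ∈ {SC,TSO,PSO}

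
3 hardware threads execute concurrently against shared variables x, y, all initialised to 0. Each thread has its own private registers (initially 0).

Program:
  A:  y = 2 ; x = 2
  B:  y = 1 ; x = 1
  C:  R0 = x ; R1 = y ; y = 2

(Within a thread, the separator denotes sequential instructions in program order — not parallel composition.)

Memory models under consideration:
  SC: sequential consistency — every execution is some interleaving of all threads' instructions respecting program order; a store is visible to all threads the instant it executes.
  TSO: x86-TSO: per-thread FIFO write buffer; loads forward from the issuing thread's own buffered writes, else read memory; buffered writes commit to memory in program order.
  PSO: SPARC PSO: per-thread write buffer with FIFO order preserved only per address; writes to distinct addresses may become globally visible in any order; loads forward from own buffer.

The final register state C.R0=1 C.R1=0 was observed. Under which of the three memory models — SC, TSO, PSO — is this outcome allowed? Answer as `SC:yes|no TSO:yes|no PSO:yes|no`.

outcome vector order: (C.R0,C.R1)
SC (7): 0/0, 0/1, 0/2, 1/1, 1/2, 2/1, 2/2
TSO (7): 0/0, 0/1, 0/2, 1/1, 1/2, 2/1, 2/2
PSO (9): 0/0, 0/1, 0/2, 1/0, 1/1, 1/2, 2/0, 2/1, 2/2
target 1/0 ∈ {PSO}

SC:no TSO:no PSO:yes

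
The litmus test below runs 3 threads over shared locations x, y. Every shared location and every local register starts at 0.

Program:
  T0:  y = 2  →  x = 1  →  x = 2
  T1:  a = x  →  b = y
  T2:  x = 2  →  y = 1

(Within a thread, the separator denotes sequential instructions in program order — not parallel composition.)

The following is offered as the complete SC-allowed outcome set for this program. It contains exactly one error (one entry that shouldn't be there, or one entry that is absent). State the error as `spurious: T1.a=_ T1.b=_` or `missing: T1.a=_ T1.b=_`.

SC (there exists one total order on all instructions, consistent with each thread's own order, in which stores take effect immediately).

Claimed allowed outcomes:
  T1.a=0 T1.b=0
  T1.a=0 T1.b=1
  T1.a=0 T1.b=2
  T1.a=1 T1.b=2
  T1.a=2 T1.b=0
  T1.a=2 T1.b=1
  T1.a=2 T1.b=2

missing: T1.a=1 T1.b=1

outcome vector order: (T1.a,T1.b)
SC (8): <0 0>; <0 1>; <0 2>; <1 1>; <1 2>; <2 0>; <2 1>; <2 2>
SC∖claimed = {<1 1>}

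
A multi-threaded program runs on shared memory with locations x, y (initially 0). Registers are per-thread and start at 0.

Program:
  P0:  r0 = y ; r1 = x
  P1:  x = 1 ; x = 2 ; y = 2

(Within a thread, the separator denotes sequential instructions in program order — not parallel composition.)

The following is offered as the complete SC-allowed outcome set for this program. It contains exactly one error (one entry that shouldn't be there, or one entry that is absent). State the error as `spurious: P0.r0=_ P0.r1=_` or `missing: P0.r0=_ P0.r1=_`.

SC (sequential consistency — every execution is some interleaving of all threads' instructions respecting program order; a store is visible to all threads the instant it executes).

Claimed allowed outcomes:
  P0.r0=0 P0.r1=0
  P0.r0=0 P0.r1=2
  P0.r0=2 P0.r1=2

missing: P0.r0=0 P0.r1=1

outcome vector order: (P0.r0,P0.r1)
SC (4): <0 0>; <0 1>; <0 2>; <2 2>
SC∖claimed = {<0 1>}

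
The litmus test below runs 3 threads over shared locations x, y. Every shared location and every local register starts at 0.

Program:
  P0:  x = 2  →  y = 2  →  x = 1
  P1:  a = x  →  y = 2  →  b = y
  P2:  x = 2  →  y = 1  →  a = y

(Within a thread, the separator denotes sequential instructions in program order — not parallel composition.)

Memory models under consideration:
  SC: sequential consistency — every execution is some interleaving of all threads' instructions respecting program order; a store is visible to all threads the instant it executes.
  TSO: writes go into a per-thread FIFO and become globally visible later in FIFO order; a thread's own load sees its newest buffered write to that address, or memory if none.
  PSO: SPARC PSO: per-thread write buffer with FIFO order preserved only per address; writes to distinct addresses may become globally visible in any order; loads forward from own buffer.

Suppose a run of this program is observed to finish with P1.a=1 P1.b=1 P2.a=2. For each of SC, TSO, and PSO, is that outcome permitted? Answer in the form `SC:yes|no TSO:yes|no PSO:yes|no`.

SC:no TSO:no PSO:yes

outcome vector order: (P1.a,P1.b,P2.a)
[SC] allowed = {011, 012, 021, 022, 111, 121, 122, 211, 212, 221, 222}
[TSO] allowed = {011, 012, 021, 022, 111, 121, 122, 211, 212, 221, 222}
[PSO] allowed = {011, 012, 021, 022, 111, 112, 121, 122, 211, 212, 221, 222}
target 112 ∈ {PSO}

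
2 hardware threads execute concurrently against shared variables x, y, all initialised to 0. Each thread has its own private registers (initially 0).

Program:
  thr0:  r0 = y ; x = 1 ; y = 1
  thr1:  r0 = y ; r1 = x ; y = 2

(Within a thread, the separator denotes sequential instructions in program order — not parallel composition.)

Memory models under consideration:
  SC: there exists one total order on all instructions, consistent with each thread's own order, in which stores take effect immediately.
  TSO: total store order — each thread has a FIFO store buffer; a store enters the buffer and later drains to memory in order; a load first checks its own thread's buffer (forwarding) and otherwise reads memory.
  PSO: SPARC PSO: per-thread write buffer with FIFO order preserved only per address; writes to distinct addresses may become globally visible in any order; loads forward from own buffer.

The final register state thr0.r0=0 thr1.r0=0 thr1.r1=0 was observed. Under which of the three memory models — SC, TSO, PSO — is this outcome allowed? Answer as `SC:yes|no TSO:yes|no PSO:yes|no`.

SC:yes TSO:yes PSO:yes

outcome vector order: (thr0.r0,thr1.r0,thr1.r1)
SC: 4 outcomes — {0/0/0; 0/0/1; 0/1/1; 2/0/0}
TSO: 4 outcomes — {0/0/0; 0/0/1; 0/1/1; 2/0/0}
PSO: 5 outcomes — {0/0/0; 0/0/1; 0/1/0; 0/1/1; 2/0/0}
target 0/0/0 ∈ {SC,TSO,PSO}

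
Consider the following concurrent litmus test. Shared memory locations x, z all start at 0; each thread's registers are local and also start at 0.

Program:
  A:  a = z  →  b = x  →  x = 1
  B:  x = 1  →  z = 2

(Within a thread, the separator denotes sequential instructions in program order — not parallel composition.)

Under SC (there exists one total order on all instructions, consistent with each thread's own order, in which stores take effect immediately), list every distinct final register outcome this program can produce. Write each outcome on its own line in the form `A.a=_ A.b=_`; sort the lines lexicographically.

A.a=0 A.b=0
A.a=0 A.b=1
A.a=2 A.b=1

outcome vector order: (A.a,A.b)
|SC outcomes| = 3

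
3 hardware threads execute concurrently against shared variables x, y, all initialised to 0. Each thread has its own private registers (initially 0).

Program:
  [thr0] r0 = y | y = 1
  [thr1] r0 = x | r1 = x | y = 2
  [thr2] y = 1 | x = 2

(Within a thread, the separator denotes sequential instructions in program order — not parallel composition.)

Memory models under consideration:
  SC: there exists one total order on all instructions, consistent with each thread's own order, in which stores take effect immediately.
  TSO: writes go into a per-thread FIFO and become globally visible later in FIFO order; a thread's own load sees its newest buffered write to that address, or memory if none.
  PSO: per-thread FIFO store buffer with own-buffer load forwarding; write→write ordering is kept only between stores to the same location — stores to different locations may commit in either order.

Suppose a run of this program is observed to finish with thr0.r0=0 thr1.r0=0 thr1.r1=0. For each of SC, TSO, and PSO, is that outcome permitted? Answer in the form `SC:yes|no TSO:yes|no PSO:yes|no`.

SC:yes TSO:yes PSO:yes

outcome vector order: (thr0.r0,thr1.r0,thr1.r1)
under SC → <0 0 0>, <0 0 2>, <0 2 2>, <1 0 0>, <1 0 2>, <1 2 2>, <2 0 0>, <2 0 2>, <2 2 2>
under TSO → <0 0 0>, <0 0 2>, <0 2 2>, <1 0 0>, <1 0 2>, <1 2 2>, <2 0 0>, <2 0 2>, <2 2 2>
under PSO → <0 0 0>, <0 0 2>, <0 2 2>, <1 0 0>, <1 0 2>, <1 2 2>, <2 0 0>, <2 0 2>, <2 2 2>
target <0 0 0> ∈ {SC,TSO,PSO}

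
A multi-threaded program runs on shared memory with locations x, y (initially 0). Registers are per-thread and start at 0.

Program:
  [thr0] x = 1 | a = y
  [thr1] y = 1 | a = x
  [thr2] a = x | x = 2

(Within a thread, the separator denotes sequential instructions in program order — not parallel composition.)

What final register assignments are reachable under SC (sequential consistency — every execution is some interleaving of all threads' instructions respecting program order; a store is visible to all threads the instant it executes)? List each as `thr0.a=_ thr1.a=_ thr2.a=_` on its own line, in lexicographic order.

outcome vector order: (thr0.a,thr1.a,thr2.a)
|SC outcomes| = 10

thr0.a=0 thr1.a=1 thr2.a=0
thr0.a=0 thr1.a=1 thr2.a=1
thr0.a=0 thr1.a=2 thr2.a=0
thr0.a=0 thr1.a=2 thr2.a=1
thr0.a=1 thr1.a=0 thr2.a=0
thr0.a=1 thr1.a=0 thr2.a=1
thr0.a=1 thr1.a=1 thr2.a=0
thr0.a=1 thr1.a=1 thr2.a=1
thr0.a=1 thr1.a=2 thr2.a=0
thr0.a=1 thr1.a=2 thr2.a=1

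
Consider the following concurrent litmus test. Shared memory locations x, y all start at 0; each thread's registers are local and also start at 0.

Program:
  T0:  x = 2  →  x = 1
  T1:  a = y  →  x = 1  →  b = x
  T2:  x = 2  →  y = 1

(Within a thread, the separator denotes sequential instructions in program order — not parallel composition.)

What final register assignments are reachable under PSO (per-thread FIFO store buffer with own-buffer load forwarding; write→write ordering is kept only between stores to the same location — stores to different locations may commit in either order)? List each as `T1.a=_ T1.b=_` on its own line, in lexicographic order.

T1.a=0 T1.b=1
T1.a=0 T1.b=2
T1.a=1 T1.b=1
T1.a=1 T1.b=2

outcome vector order: (T1.a,T1.b)
|PSO outcomes| = 4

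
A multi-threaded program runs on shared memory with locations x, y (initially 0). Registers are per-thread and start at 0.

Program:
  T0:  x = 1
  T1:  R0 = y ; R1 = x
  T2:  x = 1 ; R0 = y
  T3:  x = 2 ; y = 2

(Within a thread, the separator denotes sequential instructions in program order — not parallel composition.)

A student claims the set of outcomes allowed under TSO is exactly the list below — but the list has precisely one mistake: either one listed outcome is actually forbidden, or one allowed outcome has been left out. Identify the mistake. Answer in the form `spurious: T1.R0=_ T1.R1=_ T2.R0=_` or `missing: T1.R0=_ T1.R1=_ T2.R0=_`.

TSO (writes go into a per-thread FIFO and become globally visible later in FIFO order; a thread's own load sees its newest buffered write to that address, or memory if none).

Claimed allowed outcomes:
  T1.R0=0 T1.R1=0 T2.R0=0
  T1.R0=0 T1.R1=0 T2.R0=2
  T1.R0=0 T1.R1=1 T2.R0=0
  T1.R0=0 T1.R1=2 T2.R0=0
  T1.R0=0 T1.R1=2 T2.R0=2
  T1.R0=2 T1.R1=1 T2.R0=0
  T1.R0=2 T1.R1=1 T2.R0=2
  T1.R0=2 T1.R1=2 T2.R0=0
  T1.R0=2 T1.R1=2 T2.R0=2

outcome vector order: (T1.R0,T1.R1,T2.R0)
[TSO] allowed = {(0,0,0), (0,0,2), (0,1,0), (0,1,2), (0,2,0), (0,2,2), (2,1,0), (2,1,2), (2,2,0), (2,2,2)}
TSO∖claimed = {(0,1,2)}

missing: T1.R0=0 T1.R1=1 T2.R0=2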